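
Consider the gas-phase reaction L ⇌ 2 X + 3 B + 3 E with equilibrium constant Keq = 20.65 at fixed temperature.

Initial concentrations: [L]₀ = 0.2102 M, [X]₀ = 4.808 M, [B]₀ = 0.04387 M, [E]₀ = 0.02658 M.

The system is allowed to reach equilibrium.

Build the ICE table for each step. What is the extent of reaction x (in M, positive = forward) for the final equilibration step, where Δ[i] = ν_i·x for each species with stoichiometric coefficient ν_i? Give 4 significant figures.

x = 0.173 M

Q₀ = 1.7437e-07 vs Keq = 20.65 ⇒ Q<K, forward
Step 1:
                    L           X           B           E
  I            0.2102       4.808     0.04387     0.02658
  C            -0.173       0.346      0.5189      0.5189
  E           0.03722       5.154      0.5628      0.5455
  solve Keq expr → x = 0.173; check Q = 20.65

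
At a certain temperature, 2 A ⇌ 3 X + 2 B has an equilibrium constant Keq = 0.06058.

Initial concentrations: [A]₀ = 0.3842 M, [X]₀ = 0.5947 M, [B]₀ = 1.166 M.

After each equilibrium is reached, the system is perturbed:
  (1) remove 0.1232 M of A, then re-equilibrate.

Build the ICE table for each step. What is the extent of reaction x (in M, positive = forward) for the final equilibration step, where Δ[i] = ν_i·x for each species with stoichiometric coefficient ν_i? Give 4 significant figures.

Q₀ = 1.937 vs Keq = 0.06058 ⇒ Q>K, reverse
Step 1:
                  A         X         B
  Initial    0.3842    0.5947     1.166
  Change     0.2069   -0.3103   -0.2069
  Equil      0.5911    0.2844    0.9591
  solve Keq expr → x = -0.1034; check Q = 0.06058
Then remove 0.1232 M of A.
Step 2:
                  A         X         B
  Initial    0.4679    0.2844    0.9591
  Change     0.0203  -0.03045   -0.0203
  Equil      0.4882     0.254    0.9388
  solve Keq expr → x = -0.01015; check Q = 0.06058

x = -0.01015 M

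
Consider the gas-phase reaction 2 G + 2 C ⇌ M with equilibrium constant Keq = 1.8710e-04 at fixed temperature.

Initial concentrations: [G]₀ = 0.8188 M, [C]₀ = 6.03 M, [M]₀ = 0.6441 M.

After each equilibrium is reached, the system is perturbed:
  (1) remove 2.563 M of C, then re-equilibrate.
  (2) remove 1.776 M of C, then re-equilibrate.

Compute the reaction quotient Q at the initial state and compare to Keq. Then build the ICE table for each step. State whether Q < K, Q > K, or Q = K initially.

Q₀ = 0.02642 vs Keq = 1.8710e-04 ⇒ Q>K, reverse
Step 1:
                    G           C           M
  init         0.8188        6.03      0.6441
  Δ             1.208       1.208     -0.6038
  eq            2.026       7.238     0.04025
  solve Keq expr → x = -0.6038; check Q = 1.8710e-04
Then remove 2.563 M of C.
Step 2:
                    G           C           M
  init          2.026       4.675     0.04025
  Δ           0.04474     0.04474    -0.02237
  eq            2.071       4.719     0.01788
  solve Keq expr → x = -0.02237; check Q = 1.8710e-04
Then remove 1.776 M of C.
Step 3:
                    G           C           M
  init          2.071       2.943     0.01788
  Δ           0.02135     0.02135    -0.01068
  eq            2.093       2.965    0.007202
  solve Keq expr → x = -0.01068; check Q = 1.8710e-04

Q₀ = 0.02642; Q > K (proceeds reverse)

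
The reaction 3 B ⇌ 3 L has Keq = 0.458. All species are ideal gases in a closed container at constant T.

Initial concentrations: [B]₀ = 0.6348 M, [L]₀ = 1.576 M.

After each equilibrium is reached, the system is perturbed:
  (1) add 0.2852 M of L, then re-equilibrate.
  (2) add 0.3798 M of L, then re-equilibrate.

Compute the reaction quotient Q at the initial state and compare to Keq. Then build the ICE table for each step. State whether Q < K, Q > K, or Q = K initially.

Q₀ = 15.3 vs Keq = 0.458 ⇒ Q>K, reverse
Step 1:
                   B          L
  I           0.6348      1.576
  C           0.6137    -0.6137
  E            1.248     0.9623
  solve Keq expr → x = -0.2046; check Q = 0.458
Then add 0.2852 M of L.
Step 2:
                   B          L
  I            1.248      1.248
  C           0.1611    -0.1611
  E             1.41      1.086
  solve Keq expr → x = -0.05368; check Q = 0.458
Then add 0.3798 M of L.
Step 3:
                   B          L
  I             1.41      1.466
  C           0.2145    -0.2145
  E            1.624      1.252
  solve Keq expr → x = -0.07149; check Q = 0.458

Q₀ = 15.3; Q > K (proceeds reverse)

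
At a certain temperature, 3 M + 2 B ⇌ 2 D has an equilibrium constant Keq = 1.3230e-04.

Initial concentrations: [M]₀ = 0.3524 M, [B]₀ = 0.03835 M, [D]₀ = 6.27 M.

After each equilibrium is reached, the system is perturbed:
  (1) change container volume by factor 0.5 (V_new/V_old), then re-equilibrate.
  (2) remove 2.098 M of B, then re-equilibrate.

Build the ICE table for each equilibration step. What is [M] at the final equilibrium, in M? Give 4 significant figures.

[M]_eq = 13.7 M

Q₀ = 6.1080e+05 vs Keq = 1.3230e-04 ⇒ Q>K, reverse
Step 1:
                    M           B           D
  init         0.3524     0.03835        6.27
  Δ             7.495       4.997      -4.997
  eq            7.848       5.035       1.273
  solve Keq expr → x = -2.498; check Q = 1.3230e-04
Then change container volume by factor 0.5 (V_new/V_old).
Step 2:
                    M           B           D
  init           15.7       10.07       2.546
  Δ            -2.772      -1.848       1.848
  eq            12.92       8.223       4.394
  solve Keq expr → x = 0.9238; check Q = 1.3230e-04
Then remove 2.098 M of B.
Step 3:
                    M           B           D
  init          12.92       6.125       4.394
  Δ             0.778      0.5187     -0.5187
  eq             13.7       6.643       3.875
  solve Keq expr → x = -0.2593; check Q = 1.3230e-04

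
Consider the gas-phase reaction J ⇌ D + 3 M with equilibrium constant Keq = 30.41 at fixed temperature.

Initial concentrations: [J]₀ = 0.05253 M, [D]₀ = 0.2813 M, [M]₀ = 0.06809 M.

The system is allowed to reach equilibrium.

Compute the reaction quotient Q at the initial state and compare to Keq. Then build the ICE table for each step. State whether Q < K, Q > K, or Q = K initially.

Q₀ = 0.00169 vs Keq = 30.41 ⇒ Q<K, forward
Step 1:
                   J          D          M
  Initial    0.05253     0.2813    0.06809
  Change     -0.0524     0.0524     0.1572
  Equil   1.2550e-04     0.3337     0.2253
  solve Keq expr → x = 0.0524; check Q = 30.41

Q₀ = 0.00169; Q < K (proceeds forward)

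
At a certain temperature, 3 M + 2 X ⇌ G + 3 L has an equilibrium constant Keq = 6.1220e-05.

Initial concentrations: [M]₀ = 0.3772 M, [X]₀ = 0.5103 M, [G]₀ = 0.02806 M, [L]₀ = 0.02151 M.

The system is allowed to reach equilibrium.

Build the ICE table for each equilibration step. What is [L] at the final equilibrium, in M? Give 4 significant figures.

Q₀ = 1.9982e-05 vs Keq = 6.1220e-05 ⇒ Q<K, forward
Step 1:
                   M          X          G          L
  init        0.3772     0.5103    0.02806    0.02151
  Δ        -0.007959  -0.005306   0.002653   0.007959
  eq          0.3692      0.505    0.03071    0.02947
  solve Keq expr → x = 0.002653; check Q = 6.1220e-05

[L]_eq = 0.02947 M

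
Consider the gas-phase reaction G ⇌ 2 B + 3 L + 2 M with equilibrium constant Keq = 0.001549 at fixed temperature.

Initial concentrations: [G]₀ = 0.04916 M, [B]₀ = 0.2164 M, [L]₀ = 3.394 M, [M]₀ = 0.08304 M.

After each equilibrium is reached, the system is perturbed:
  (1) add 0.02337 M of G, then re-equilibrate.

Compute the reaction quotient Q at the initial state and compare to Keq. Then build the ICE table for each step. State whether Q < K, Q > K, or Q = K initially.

Q₀ = 0.2568 vs Keq = 0.001549 ⇒ Q>K, reverse
Step 1:
                    G           B           L           M
  Initial     0.04916      0.2164       3.394     0.08304
  Change      0.03498    -0.06997      -0.105    -0.06997
  Equil       0.08414      0.1464       3.289     0.01307
  solve Keq expr → x = -0.03498; check Q = 0.001549
Then add 0.02337 M of G.
Step 2:
                    G           B           L           M
  Initial      0.1075      0.1464       3.289     0.01307
  Change  -7.4483e-04     0.00149    0.002234     0.00149
  Equil        0.1068      0.1479       3.291     0.01456
  solve Keq expr → x = 7.4483e-04; check Q = 0.001549

Q₀ = 0.2568; Q > K (proceeds reverse)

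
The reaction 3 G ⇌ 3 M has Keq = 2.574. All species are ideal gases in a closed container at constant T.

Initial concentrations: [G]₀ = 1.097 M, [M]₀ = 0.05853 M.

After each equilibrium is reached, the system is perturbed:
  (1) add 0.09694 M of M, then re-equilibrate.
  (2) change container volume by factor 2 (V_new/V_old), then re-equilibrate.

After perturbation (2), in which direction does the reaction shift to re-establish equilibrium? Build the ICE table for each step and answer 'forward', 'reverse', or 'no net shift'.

Direction: no net shift

Q₀ = 1.5189e-04 vs Keq = 2.574 ⇒ Q<K, forward
Step 1:
                   G          M
  Initial      1.097    0.05853
  Change     -0.6095     0.6095
  Equil       0.4875     0.6681
  solve Keq expr → x = 0.2032; check Q = 2.574
Then add 0.09694 M of M.
Step 2:
                   G          M
  Initial     0.4875      0.765
  Change     0.04089   -0.04089
  Equil       0.5284     0.7241
  solve Keq expr → x = -0.01363; check Q = 2.574
Then change container volume by factor 2 (V_new/V_old).
Step 3:
                   G          M
  Initial     0.2642     0.3621
  Change           0          0
  Equil       0.2642     0.3621
  solve Keq expr → x = 0; check Q = 2.574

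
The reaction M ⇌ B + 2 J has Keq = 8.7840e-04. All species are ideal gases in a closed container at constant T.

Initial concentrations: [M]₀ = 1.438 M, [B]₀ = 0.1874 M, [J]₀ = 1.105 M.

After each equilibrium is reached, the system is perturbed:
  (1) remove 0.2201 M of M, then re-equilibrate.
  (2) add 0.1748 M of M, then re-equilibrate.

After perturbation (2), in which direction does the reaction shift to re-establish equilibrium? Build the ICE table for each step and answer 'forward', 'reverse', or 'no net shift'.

Direction: forward

Q₀ = 0.1591 vs Keq = 8.7840e-04 ⇒ Q>K, reverse
Step 1:
                  M         B         J
  init        1.438    0.1874     1.105
  Δ          0.1848   -0.1848   -0.3695
  eq          1.623  0.002635    0.7355
  solve Keq expr → x = -0.1848; check Q = 8.7840e-04
Then remove 0.2201 M of M.
Step 2:
                  M         B         J
  init        1.403  0.002635    0.7355
  Δ       3.5248e-04 -3.5248e-04 -7.0495e-04
  eq          1.403  0.002283    0.7348
  solve Keq expr → x = -3.5248e-04; check Q = 8.7840e-04
Then add 0.1748 M of M.
Step 3:
                  M         B         J
  init        1.578  0.002283    0.7348
  Δ       -2.8004e-04 2.8004e-04 5.6008e-04
  eq          1.578  0.002563    0.7353
  solve Keq expr → x = 2.8004e-04; check Q = 8.7840e-04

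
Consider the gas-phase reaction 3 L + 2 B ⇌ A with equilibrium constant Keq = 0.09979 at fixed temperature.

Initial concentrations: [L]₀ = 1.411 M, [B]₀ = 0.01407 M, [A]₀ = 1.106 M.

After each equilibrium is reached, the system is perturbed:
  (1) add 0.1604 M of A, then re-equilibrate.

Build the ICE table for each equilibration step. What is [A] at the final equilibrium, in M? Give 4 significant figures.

[A]_eq = 0.8978 M

Q₀ = 1989 vs Keq = 0.09979 ⇒ Q>K, reverse
Step 1:
                  L         B         A
  init        1.411   0.01407     1.106
  Δ           1.049    0.6994   -0.3497
  eq           2.46    0.7135    0.7563
  solve Keq expr → x = -0.3497; check Q = 0.09979
Then add 0.1604 M of A.
Step 2:
                  L         B         A
  init         2.46    0.7135    0.9167
  Δ         0.05667   0.03778  -0.01889
  eq          2.517    0.7512    0.8978
  solve Keq expr → x = -0.01889; check Q = 0.09979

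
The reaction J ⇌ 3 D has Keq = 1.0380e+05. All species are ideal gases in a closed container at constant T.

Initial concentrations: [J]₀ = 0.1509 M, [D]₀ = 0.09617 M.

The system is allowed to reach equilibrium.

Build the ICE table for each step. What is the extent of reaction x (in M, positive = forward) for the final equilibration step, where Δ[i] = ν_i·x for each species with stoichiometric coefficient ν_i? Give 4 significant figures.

x = 0.1509 M

Q₀ = 0.005894 vs Keq = 1.0380e+05 ⇒ Q<K, forward
Step 1:
                  J         D
  init       0.1509   0.09617
  Δ         -0.1509    0.4527
  eq      1.5929e-06    0.5489
  solve Keq expr → x = 0.1509; check Q = 1.0380e+05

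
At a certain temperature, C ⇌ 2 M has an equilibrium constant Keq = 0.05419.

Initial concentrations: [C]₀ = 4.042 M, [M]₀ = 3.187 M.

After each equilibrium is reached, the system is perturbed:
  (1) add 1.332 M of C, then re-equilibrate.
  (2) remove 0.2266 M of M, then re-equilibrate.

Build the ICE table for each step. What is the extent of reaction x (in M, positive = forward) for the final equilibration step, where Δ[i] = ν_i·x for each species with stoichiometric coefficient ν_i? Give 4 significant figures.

Q₀ = 2.513 vs Keq = 0.05419 ⇒ Q>K, reverse
Step 1:
                   C          M
  I            4.042      3.187
  C            1.324     -2.648
  E            5.366     0.5392
  solve Keq expr → x = -1.324; check Q = 0.05419
Then add 1.332 M of C.
Step 2:
                   C          M
  I            6.698     0.5392
  C         -0.03092    0.06183
  E            6.667     0.6011
  solve Keq expr → x = 0.03092; check Q = 0.05419
Then remove 0.2266 M of M.
Step 3:
                   C          M
  I            6.667     0.3745
  C          -0.1108     0.2216
  E            6.556     0.5961
  solve Keq expr → x = 0.1108; check Q = 0.05419

x = 0.1108 M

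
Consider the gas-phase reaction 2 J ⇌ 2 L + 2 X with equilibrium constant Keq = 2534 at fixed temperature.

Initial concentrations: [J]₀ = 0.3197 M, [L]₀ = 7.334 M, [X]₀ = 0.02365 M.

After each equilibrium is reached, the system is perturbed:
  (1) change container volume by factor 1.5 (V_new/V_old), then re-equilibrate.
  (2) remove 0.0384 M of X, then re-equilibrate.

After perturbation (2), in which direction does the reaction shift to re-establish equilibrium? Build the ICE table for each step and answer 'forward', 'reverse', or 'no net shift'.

Q₀ = 0.2943 vs Keq = 2534 ⇒ Q<K, forward
Step 1:
                   J          L          X
  Initial     0.3197      7.334    0.02365
  Change     -0.2746     0.2746     0.2746
  Equil      0.04508      7.609     0.2983
  solve Keq expr → x = 0.1373; check Q = 2534
Then change container volume by factor 1.5 (V_new/V_old).
Step 2:
                   J          L          X
  Initial    0.03006      5.072     0.1988
  Change   -0.009067   0.009067   0.009067
  Equil      0.02099      5.081     0.2079
  solve Keq expr → x = 0.004534; check Q = 2534
Then remove 0.0384 M of X.
Step 3:
                   J          L          X
  Initial    0.02099      5.081     0.1695
  Change    -0.00351    0.00351    0.00351
  Equil      0.01748      5.085      0.173
  solve Keq expr → x = 0.001755; check Q = 2534

Direction: forward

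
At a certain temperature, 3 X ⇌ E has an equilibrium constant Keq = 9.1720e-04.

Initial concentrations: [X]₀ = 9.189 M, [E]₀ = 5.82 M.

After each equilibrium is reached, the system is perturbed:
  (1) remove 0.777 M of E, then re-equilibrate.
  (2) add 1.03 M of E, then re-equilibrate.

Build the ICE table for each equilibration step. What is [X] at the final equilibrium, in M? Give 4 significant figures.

Q₀ = 0.007501 vs Keq = 9.1720e-04 ⇒ Q>K, reverse
Step 1:
                   X          E
  Initial      9.189       5.82
  Change        6.61     -2.203
  Equil         15.8      3.617
  solve Keq expr → x = -2.203; check Q = 9.1720e-04
Then remove 0.777 M of E.
Step 2:
                   X          E
  Initial       15.8       2.84
  Change     -0.7877     0.2626
  Equil        15.01      3.102
  solve Keq expr → x = 0.2626; check Q = 9.1720e-04
Then add 1.03 M of E.
Step 3:
                   X          E
  Initial      15.01      4.132
  Change       1.033    -0.3444
  Equil        16.04      3.788
  solve Keq expr → x = -0.3444; check Q = 9.1720e-04

[X]_eq = 16.04 M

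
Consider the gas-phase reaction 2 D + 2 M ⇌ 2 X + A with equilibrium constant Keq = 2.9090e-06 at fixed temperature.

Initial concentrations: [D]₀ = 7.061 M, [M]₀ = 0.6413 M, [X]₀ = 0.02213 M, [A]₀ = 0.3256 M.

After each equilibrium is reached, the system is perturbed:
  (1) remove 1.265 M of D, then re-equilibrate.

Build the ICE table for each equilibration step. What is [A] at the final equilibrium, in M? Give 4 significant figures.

[A]_eq = 0.3202 M

Q₀ = 7.7766e-06 vs Keq = 2.9090e-06 ⇒ Q>K, reverse
Step 1:
                   D          M          X          A
  init         7.061     0.6413    0.02213     0.3256
  Δ         0.008315   0.008315  -0.008315  -0.004157
  eq           7.069     0.6496    0.01382     0.3214
  solve Keq expr → x = -0.004157; check Q = 2.9090e-06
Then remove 1.265 M of D.
Step 2:
                   D          M          X          A
  init         5.804     0.6496    0.01382     0.3214
  Δ         0.002404   0.002404  -0.002404  -0.001202
  eq           5.807      0.652    0.01141     0.3202
  solve Keq expr → x = -0.001202; check Q = 2.9090e-06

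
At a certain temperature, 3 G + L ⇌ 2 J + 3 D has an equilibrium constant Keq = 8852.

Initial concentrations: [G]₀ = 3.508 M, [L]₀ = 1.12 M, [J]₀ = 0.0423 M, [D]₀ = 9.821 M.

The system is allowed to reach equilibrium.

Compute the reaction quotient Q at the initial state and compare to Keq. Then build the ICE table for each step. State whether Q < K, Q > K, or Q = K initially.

Q₀ = 0.03506; Q < K (proceeds forward)

Q₀ = 0.03506 vs Keq = 8852 ⇒ Q<K, forward
Step 1:
                   G          L          J          D
  I            3.508       1.12     0.0423      9.821
  C           -2.348    -0.7827      1.565      2.348
  E             1.16     0.3373      1.608      12.17
  solve Keq expr → x = 0.7827; check Q = 8852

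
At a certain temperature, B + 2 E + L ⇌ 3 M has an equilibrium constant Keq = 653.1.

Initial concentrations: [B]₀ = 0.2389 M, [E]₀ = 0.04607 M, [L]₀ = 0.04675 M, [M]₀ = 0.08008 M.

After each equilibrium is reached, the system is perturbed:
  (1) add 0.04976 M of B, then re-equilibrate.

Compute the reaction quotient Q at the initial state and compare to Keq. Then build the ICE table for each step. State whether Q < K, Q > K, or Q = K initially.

Q₀ = 21.66 vs Keq = 653.1 ⇒ Q<K, forward
Step 1:
                    B           E           L           M
  I            0.2389     0.04607     0.04675     0.08008
  C          -0.01355     -0.0271    -0.01355     0.04064
  E            0.2254     0.01897      0.0332      0.1207
  solve Keq expr → x = 0.01355; check Q = 653.1
Then add 0.04976 M of B.
Step 2:
                    B           E           L           M
  I            0.2751     0.01897      0.0332      0.1207
  C       -6.1212e-04   -0.001224 -6.1212e-04    0.001836
  E            0.2745     0.01775     0.03259      0.1226
  solve Keq expr → x = 6.1212e-04; check Q = 653.1

Q₀ = 21.66; Q < K (proceeds forward)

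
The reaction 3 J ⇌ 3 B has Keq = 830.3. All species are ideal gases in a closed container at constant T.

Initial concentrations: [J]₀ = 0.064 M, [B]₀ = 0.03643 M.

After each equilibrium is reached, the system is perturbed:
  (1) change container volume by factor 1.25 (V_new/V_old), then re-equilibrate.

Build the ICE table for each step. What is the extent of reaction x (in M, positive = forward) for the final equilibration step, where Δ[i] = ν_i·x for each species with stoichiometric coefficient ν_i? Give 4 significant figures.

x = 0 M

Q₀ = 0.1844 vs Keq = 830.3 ⇒ Q<K, forward
Step 1:
                   J          B
  Initial      0.064    0.03643
  Change    -0.05434    0.05434
  Equil     0.009658    0.09077
  solve Keq expr → x = 0.01811; check Q = 830.3
Then change container volume by factor 1.25 (V_new/V_old).
Step 2:
                   J          B
  Initial   0.007726    0.07262
  Change           0          0
  Equil     0.007726    0.07262
  solve Keq expr → x = 0; check Q = 830.3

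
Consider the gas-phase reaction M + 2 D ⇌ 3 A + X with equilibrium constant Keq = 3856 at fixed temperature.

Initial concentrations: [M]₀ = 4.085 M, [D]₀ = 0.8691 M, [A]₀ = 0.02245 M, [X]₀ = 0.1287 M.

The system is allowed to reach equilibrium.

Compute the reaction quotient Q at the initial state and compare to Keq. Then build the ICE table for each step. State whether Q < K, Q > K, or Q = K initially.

Q₀ = 4.7195e-07 vs Keq = 3856 ⇒ Q<K, forward
Step 1:
                   M          D          A          X
  I            4.085     0.8691    0.02245     0.1287
  C          -0.4298    -0.8596      1.289     0.4298
  E            3.655   0.009459      1.312     0.5585
  solve Keq expr → x = 0.4298; check Q = 3856

Q₀ = 4.7195e-07; Q < K (proceeds forward)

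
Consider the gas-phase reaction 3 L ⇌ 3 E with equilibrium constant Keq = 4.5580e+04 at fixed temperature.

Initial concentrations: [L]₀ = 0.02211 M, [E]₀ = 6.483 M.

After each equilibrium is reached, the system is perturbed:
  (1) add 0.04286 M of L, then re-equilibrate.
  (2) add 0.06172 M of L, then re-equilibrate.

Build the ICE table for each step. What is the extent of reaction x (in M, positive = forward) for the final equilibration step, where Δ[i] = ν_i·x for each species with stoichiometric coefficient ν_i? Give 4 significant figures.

x = 0.02001 M

Q₀ = 2.5209e+07 vs Keq = 4.5580e+04 ⇒ Q>K, reverse
Step 1:
                    L           E
  I           0.02211       6.483
  C             0.155      -0.155
  E            0.1771       6.328
  solve Keq expr → x = -0.05168; check Q = 4.5580e+04
Then add 0.04286 M of L.
Step 2:
                    L           E
  I              0.22       6.328
  C          -0.04169     0.04169
  E            0.1783        6.37
  solve Keq expr → x = 0.0139; check Q = 4.5580e+04
Then add 0.06172 M of L.
Step 3:
                    L           E
  I              0.24        6.37
  C          -0.06004     0.06004
  E              0.18        6.43
  solve Keq expr → x = 0.02001; check Q = 4.5580e+04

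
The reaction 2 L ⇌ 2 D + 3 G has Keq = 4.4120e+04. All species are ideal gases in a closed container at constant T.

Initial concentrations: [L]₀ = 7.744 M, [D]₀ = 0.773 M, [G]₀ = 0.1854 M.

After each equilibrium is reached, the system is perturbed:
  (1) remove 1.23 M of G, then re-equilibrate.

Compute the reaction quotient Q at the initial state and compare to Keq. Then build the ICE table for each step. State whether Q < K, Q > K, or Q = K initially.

Q₀ = 6.3498e-05 vs Keq = 4.4120e+04 ⇒ Q<K, forward
Step 1:
                  L         D         G
  Initial     7.744     0.773    0.1854
  Change     -6.614     6.614     9.921
  Equil        1.13     7.387     10.11
  solve Keq expr → x = 3.307; check Q = 4.4120e+04
Then remove 1.23 M of G.
Step 2:
                  L         D         G
  Initial      1.13     7.387     8.876
  Change    -0.1461    0.1461    0.2192
  Equil      0.9838     7.533     9.096
  solve Keq expr → x = 0.07306; check Q = 4.4120e+04

Q₀ = 6.3498e-05; Q < K (proceeds forward)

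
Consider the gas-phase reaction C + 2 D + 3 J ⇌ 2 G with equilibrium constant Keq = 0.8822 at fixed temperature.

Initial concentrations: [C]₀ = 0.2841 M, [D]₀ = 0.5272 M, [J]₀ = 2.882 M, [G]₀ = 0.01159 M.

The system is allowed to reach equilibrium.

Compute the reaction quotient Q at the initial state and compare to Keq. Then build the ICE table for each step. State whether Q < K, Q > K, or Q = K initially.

Q₀ = 7.1066e-05; Q < K (proceeds forward)

Q₀ = 7.1066e-05 vs Keq = 0.8822 ⇒ Q<K, forward
Step 1:
                  C         D         J         G
  init       0.2841    0.5272     2.882   0.01159
  Δ         -0.1476   -0.2952   -0.4428    0.2952
  eq         0.1365     0.232     2.439    0.3068
  solve Keq expr → x = 0.1476; check Q = 0.8822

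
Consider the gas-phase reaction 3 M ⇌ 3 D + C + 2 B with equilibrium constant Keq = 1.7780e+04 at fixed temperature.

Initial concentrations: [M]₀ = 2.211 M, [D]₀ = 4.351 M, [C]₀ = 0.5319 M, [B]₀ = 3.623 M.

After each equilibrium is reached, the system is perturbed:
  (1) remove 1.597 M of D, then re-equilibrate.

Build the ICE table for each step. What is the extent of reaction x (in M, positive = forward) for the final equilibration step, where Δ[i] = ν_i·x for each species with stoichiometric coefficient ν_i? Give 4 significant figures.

Q₀ = 53.21 vs Keq = 1.7780e+04 ⇒ Q<K, forward
Step 1:
                   M          D          C          B
  I            2.211      4.351     0.5319      3.623
  C           -1.567      1.567     0.5222      1.044
  E           0.6444      5.918      1.054      4.667
  solve Keq expr → x = 0.5222; check Q = 1.7780e+04
Then remove 1.597 M of D.
Step 2:
                   M          D          C          B
  I           0.6444      4.321      1.054      4.667
  C          -0.1442     0.1442    0.04806    0.09612
  E           0.5002      4.465      1.102      4.764
  solve Keq expr → x = 0.04806; check Q = 1.7780e+04

x = 0.04806 M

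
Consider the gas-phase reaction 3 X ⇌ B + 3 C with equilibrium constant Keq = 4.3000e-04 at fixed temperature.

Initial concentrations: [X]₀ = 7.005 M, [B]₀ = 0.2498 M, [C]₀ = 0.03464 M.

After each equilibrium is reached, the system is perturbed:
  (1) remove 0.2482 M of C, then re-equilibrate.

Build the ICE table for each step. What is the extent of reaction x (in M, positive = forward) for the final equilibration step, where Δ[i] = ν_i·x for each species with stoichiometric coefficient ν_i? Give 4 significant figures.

Q₀ = 3.0207e-08 vs Keq = 4.3000e-04 ⇒ Q<K, forward
Step 1:
                  X         B         C
  Initial     7.005    0.2498   0.03464
  Change    -0.5971     0.199    0.5971
  Equil       6.408    0.4488    0.6317
  solve Keq expr → x = 0.199; check Q = 4.3000e-04
Then remove 0.2482 M of C.
Step 2:
                  X         B         C
  Initial     6.408    0.4488    0.3835
  Change    -0.2007   0.06691    0.2007
  Equil       6.207    0.5157    0.5842
  solve Keq expr → x = 0.06691; check Q = 4.3000e-04

x = 0.06691 M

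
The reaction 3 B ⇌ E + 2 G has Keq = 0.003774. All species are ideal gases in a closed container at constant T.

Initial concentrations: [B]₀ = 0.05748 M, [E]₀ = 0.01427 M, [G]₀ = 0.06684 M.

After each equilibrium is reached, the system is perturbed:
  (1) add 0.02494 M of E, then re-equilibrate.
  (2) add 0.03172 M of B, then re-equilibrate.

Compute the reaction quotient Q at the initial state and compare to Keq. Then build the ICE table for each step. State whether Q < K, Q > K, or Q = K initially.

Q₀ = 0.3357 vs Keq = 0.003774 ⇒ Q>K, reverse
Step 1:
                   B          E          G
  init       0.05748    0.01427    0.06684
  Δ          0.03733   -0.01244   -0.02489
  eq         0.09481   0.001827    0.04195
  solve Keq expr → x = -0.01244; check Q = 0.003774
Then add 0.02494 M of E.
Step 2:
                   B          E          G
  init       0.09481    0.02677    0.04195
  Δ          0.03092   -0.01031   -0.02061
  eq          0.1257    0.01646    0.02134
  solve Keq expr → x = -0.01031; check Q = 0.003774
Then add 0.03172 M of B.
Step 3:
                   B          E          G
  init        0.1574    0.01646    0.02134
  Δ        -0.007118   0.002373   0.004745
  eq          0.1503    0.01883    0.02609
  solve Keq expr → x = 0.002373; check Q = 0.003774

Q₀ = 0.3357; Q > K (proceeds reverse)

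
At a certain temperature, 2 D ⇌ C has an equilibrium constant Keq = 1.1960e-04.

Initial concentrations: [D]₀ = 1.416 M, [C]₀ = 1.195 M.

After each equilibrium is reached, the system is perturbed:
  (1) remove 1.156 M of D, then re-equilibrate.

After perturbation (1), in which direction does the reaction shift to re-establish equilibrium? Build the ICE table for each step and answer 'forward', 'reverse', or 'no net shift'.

Q₀ = 0.596 vs Keq = 1.1960e-04 ⇒ Q>K, reverse
Step 1:
                  D         C
  Initial     1.416     1.195
  Change      2.387    -1.193
  Equil       3.803  0.001729
  solve Keq expr → x = -1.193; check Q = 1.1960e-04
Then remove 1.156 M of D.
Step 2:
                  D         C
  Initial     2.647  0.001729
  Change   0.001781 -8.9051e-04
  Equil       2.648 8.3883e-04
  solve Keq expr → x = -8.9051e-04; check Q = 1.1960e-04

Direction: reverse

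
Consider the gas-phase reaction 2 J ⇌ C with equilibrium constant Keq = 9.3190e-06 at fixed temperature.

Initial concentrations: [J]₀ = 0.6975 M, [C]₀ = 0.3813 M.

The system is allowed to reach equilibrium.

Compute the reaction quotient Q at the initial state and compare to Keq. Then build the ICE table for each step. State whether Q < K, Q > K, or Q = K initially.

Q₀ = 0.7838; Q > K (proceeds reverse)

Q₀ = 0.7838 vs Keq = 9.3190e-06 ⇒ Q>K, reverse
Step 1:
                  J         C
  I          0.6975    0.3813
  C          0.7626   -0.3813
  E            1.46 1.9866e-05
  solve Keq expr → x = -0.3813; check Q = 9.3190e-06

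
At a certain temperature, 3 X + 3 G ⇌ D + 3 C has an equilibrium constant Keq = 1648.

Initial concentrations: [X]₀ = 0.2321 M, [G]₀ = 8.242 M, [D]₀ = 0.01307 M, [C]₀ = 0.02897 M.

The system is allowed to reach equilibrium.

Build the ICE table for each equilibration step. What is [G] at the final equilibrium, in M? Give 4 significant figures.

[G]_eq = 8.011 M

Q₀ = 4.5394e-08 vs Keq = 1648 ⇒ Q<K, forward
Step 1:
                  X         G         D         C
  init       0.2321     8.242   0.01307   0.02897
  Δ         -0.2309   -0.2309   0.07696    0.2309
  eq       0.001231     8.011   0.09003    0.2598
  solve Keq expr → x = 0.07696; check Q = 1648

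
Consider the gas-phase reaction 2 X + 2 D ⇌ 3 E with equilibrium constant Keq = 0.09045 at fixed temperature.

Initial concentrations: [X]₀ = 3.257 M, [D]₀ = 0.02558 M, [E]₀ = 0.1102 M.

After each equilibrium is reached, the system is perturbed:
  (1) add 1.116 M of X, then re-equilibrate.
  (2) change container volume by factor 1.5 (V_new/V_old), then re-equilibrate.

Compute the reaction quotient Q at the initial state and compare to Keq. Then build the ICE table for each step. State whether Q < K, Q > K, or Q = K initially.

Q₀ = 0.1928 vs Keq = 0.09045 ⇒ Q>K, reverse
Step 1:
                    X           D           E
  I             3.257     0.02558      0.1102
  C          0.006705    0.006705    -0.01006
  E             3.264     0.03229      0.1001
  solve Keq expr → x = -0.003353; check Q = 0.09045
Then add 1.116 M of X.
Step 2:
                    X           D           E
  I              4.38     0.03229      0.1001
  C         -0.005283   -0.005283    0.007924
  E             4.374       0.027      0.1081
  solve Keq expr → x = 0.002641; check Q = 0.09045
Then change container volume by factor 1.5 (V_new/V_old).
Step 3:
                    X           D           E
  I             2.916       0.018     0.07204
  C          0.002398    0.002398   -0.003598
  E             2.919      0.0204     0.06845
  solve Keq expr → x = -0.001199; check Q = 0.09045

Q₀ = 0.1928; Q > K (proceeds reverse)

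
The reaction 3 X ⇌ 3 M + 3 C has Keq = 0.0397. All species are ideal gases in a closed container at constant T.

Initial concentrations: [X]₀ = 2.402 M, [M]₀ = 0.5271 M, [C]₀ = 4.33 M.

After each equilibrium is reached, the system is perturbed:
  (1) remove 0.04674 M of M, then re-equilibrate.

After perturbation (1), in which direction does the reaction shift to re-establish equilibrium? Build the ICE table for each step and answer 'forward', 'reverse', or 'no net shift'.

Q₀ = 0.8579 vs Keq = 0.0397 ⇒ Q>K, reverse
Step 1:
                   X          M          C
  Initial      2.402     0.5271       4.33
  Change      0.2986    -0.2986    -0.2986
  Equil        2.701     0.2285      4.031
  solve Keq expr → x = -0.09953; check Q = 0.0397
Then remove 0.04674 M of M.
Step 2:
                   X          M          C
  Initial      2.701     0.1818      4.031
  Change      -0.041      0.041      0.041
  Equil         2.66     0.2228      4.072
  solve Keq expr → x = 0.01367; check Q = 0.0397

Direction: forward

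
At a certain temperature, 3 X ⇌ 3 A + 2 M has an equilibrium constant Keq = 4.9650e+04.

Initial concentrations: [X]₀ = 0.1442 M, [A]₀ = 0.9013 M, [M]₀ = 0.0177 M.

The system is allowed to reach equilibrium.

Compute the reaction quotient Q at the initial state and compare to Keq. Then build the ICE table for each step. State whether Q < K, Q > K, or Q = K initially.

Q₀ = 0.0765 vs Keq = 4.9650e+04 ⇒ Q<K, forward
Step 1:
                  X         A         M
  init       0.1442    0.9013    0.0177
  Δ         -0.1377    0.1377   0.09182
  eq       0.006471     1.039    0.1095
  solve Keq expr → x = 0.04591; check Q = 4.9650e+04

Q₀ = 0.0765; Q < K (proceeds forward)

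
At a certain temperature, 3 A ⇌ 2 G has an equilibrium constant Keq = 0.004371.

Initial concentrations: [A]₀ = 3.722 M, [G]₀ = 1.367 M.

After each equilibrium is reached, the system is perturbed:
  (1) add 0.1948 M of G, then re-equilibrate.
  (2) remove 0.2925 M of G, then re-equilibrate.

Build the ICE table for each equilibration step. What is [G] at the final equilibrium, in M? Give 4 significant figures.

[G]_eq = 0.6599 M

Q₀ = 0.03624 vs Keq = 0.004371 ⇒ Q>K, reverse
Step 1:
                  A         G
  Initial     3.722     1.367
  Change      1.025   -0.6832
  Equil       4.747    0.6838
  solve Keq expr → x = -0.3416; check Q = 0.004371
Then add 0.1948 M of G.
Step 2:
                  A         G
  Initial     4.747    0.8786
  Change     0.2201   -0.1467
  Equil       4.967    0.7318
  solve Keq expr → x = -0.07335; check Q = 0.004371
Then remove 0.2925 M of G.
Step 3:
                  A         G
  Initial     4.967    0.4393
  Change    -0.3309    0.2206
  Equil       4.636    0.6599
  solve Keq expr → x = 0.1103; check Q = 0.004371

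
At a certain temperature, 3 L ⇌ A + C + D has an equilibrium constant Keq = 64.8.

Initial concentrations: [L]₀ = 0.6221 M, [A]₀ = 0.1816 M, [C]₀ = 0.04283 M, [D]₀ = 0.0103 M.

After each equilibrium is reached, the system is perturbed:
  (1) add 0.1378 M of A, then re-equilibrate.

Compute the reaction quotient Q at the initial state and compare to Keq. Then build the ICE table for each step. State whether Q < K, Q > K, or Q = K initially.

Q₀ = 3.3275e-04; Q < K (proceeds forward)

Q₀ = 3.3275e-04 vs Keq = 64.8 ⇒ Q<K, forward
Step 1:
                   L          A          C          D
  I           0.6221     0.1816    0.04283     0.0103
  C          -0.5586     0.1862     0.1862     0.1862
  E          0.06345     0.3678      0.229     0.1965
  solve Keq expr → x = 0.1862; check Q = 64.8
Then add 0.1378 M of A.
Step 2:
                   L          A          C          D
  I          0.06345     0.5056      0.229     0.1965
  C         0.006516  -0.002172  -0.002172  -0.002172
  E          0.06997     0.5034     0.2269     0.1943
  solve Keq expr → x = -0.002172; check Q = 64.8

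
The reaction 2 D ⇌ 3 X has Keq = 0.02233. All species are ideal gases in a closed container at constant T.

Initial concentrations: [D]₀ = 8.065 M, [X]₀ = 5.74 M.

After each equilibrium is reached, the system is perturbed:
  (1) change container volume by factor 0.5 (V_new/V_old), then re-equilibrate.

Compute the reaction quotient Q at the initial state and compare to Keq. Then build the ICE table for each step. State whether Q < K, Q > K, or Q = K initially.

Q₀ = 2.908 vs Keq = 0.02233 ⇒ Q>K, reverse
Step 1:
                   D          X
  I            8.065       5.74
  C              2.9      -4.35
  E            10.97       1.39
  solve Keq expr → x = -1.45; check Q = 0.02233
Then change container volume by factor 0.5 (V_new/V_old).
Step 2:
                   D          X
  I            21.93       2.78
  C            0.366     -0.549
  E             22.3      2.231
  solve Keq expr → x = -0.183; check Q = 0.02233

Q₀ = 2.908; Q > K (proceeds reverse)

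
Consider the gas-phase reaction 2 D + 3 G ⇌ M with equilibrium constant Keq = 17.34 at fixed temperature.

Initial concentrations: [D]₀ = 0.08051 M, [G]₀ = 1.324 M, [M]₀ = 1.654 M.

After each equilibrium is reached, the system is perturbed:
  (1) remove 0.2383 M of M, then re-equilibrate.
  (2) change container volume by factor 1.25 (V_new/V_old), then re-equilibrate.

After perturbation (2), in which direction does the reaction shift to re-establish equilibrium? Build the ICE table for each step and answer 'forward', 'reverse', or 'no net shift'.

Q₀ = 109.9 vs Keq = 17.34 ⇒ Q>K, reverse
Step 1:
                   D          G          M
  Initial    0.08051      1.324      1.654
  Change     0.09181     0.1377   -0.04591
  Equil       0.1723      1.462      1.608
  solve Keq expr → x = -0.04591; check Q = 17.34
Then remove 0.2383 M of M.
Step 2:
                   D          G          M
  Initial     0.1723      1.462       1.37
  Change    -0.01039   -0.01559   0.005197
  Equil       0.1619      1.446      1.375
  solve Keq expr → x = 0.005197; check Q = 17.34
Then change container volume by factor 1.25 (V_new/V_old).
Step 3:
                   D          G          M
  Initial     0.1295      1.157        1.1
  Change     0.05186     0.0778   -0.02593
  Equil       0.1814      1.235      1.074
  solve Keq expr → x = -0.02593; check Q = 17.34

Direction: reverse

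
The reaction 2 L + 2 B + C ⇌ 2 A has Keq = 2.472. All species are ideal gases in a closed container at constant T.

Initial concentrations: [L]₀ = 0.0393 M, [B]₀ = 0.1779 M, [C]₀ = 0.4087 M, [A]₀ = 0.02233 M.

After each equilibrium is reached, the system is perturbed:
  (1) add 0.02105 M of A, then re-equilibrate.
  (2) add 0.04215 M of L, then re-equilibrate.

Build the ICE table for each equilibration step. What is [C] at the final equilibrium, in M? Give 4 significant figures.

Q₀ = 24.96 vs Keq = 2.472 ⇒ Q>K, reverse
Step 1:
                   L          B          C          A
  I           0.0393     0.1779     0.4087    0.02233
  C          0.01237    0.01237   0.006186   -0.01237
  E          0.05167     0.1903     0.4149   0.009957
  solve Keq expr → x = -0.006186; check Q = 2.472
Then add 0.02105 M of A.
Step 2:
                   L          B          C          A
  I          0.05167     0.1903     0.4149    0.03101
  C          0.01657    0.01657   0.008285   -0.01657
  E          0.06824     0.2068     0.4232    0.01444
  solve Keq expr → x = -0.008285; check Q = 2.472
Then add 0.04215 M of L.
Step 3:
                   L          B          C          A
  I           0.1104     0.2068     0.4232    0.01444
  C        -0.006704  -0.006704  -0.003352   0.006704
  E           0.1037     0.2001     0.4198    0.02114
  solve Keq expr → x = 0.003352; check Q = 2.472

[C]_eq = 0.4198 M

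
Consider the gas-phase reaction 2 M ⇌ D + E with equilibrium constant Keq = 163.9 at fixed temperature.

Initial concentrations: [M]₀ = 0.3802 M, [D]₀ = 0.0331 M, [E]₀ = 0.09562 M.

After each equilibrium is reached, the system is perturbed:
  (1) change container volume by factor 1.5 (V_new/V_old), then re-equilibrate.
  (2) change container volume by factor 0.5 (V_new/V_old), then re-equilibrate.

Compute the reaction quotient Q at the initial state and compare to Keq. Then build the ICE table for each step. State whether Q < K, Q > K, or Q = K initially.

Q₀ = 0.0219 vs Keq = 163.9 ⇒ Q<K, forward
Step 1:
                  M         D         E
  init       0.3802    0.0331   0.09562
  Δ         -0.3612    0.1806    0.1806
  eq        0.01898    0.2137    0.2762
  solve Keq expr → x = 0.1806; check Q = 163.9
Then change container volume by factor 1.5 (V_new/V_old).
Step 2:
                  M         D         E
  init      0.01265    0.1425    0.1842
  Δ               0         0         0
  eq        0.01265    0.1425    0.1842
  solve Keq expr → x = 0; check Q = 163.9
Then change container volume by factor 0.5 (V_new/V_old).
Step 3:
                  M         D         E
  init       0.0253    0.2849    0.3683
  Δ               0         0         0
  eq         0.0253    0.2849    0.3683
  solve Keq expr → x = 0; check Q = 163.9

Q₀ = 0.0219; Q < K (proceeds forward)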